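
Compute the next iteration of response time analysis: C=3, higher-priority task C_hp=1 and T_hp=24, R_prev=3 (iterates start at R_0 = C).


R_next = C + ceil(R_prev / T_hp) * C_hp
ceil(3 / 24) = ceil(0.125) = 1
Interference = 1 * 1 = 1
R_next = 3 + 1 = 4

4


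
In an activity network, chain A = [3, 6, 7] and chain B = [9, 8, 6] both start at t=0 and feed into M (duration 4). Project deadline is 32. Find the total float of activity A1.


Forward pass: ES(A1) = sum of predecessors on chain A = 0
EF = ES + duration = 0 + 3 = 3
Backward pass: LF(M) = deadline = 32; LS(M) = 32 - 4 = 28
LF(A1) = LS(M) - sum(successors on chain A) = 28 - 13 = 15
LS = LF - duration = 15 - 3 = 12
Total float = LS - ES = 12 - 0 = 12

12


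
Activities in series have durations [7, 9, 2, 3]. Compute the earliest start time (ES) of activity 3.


Activity 3 starts after activities 1 through 2 complete.
Predecessor durations: [7, 9]
ES = 7 + 9 = 16

16


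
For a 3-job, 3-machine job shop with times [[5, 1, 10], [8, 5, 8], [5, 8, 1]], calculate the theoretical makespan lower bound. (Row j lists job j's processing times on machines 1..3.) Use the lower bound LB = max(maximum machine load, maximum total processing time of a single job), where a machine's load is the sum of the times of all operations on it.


Machine loads:
  Machine 1: 5 + 8 + 5 = 18
  Machine 2: 1 + 5 + 8 = 14
  Machine 3: 10 + 8 + 1 = 19
Max machine load = 19
Job totals:
  Job 1: 16
  Job 2: 21
  Job 3: 14
Max job total = 21
Lower bound = max(19, 21) = 21

21


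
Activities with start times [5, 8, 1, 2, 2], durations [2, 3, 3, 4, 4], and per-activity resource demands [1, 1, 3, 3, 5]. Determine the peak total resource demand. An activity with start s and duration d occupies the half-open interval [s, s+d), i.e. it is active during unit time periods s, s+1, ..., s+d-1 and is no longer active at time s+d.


Each activity i is active on [start_i, start_i + duration_i).
Compute total resource usage per time slot:
  t=0: active resources = [], total = 0
  t=1: active resources = [3], total = 3
  t=2: active resources = [3, 3, 5], total = 11
  t=3: active resources = [3, 3, 5], total = 11
  t=4: active resources = [3, 5], total = 8
  t=5: active resources = [1, 3, 5], total = 9
  t=6: active resources = [1], total = 1
  t=7: active resources = [], total = 0
  t=8: active resources = [1], total = 1
  t=9: active resources = [1], total = 1
  t=10: active resources = [1], total = 1
Peak resource demand = 11

11


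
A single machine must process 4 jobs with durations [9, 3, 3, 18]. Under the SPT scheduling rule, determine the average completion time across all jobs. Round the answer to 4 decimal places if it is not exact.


Sort jobs by processing time (SPT order): [3, 3, 9, 18]
Compute completion times sequentially:
  Job 1: processing = 3, completes at 3
  Job 2: processing = 3, completes at 6
  Job 3: processing = 9, completes at 15
  Job 4: processing = 18, completes at 33
Sum of completion times = 57
Average completion time = 57/4 = 14.25

14.25


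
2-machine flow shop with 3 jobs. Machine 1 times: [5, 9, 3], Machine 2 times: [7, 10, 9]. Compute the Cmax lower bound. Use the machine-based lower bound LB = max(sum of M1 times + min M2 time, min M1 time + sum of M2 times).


LB1 = sum(M1 times) + min(M2 times) = 17 + 7 = 24
LB2 = min(M1 times) + sum(M2 times) = 3 + 26 = 29
Lower bound = max(LB1, LB2) = max(24, 29) = 29

29


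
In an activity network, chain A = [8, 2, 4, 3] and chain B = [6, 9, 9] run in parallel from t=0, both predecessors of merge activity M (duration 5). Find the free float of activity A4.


ES(A4) = sum of predecessors on chain A = 14
EF(A4) = ES + duration = 14 + 3 = 17
Successor of A4 is M. ES(M) = max(sum(A), sum(B)) = max(17, 24) = 24
Free float = ES(successor) - EF(current) = 24 - 17 = 7

7


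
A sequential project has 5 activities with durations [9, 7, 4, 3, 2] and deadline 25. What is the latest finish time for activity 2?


LF(activity 2) = deadline - sum of successor durations
Successors: activities 3 through 5 with durations [4, 3, 2]
Sum of successor durations = 9
LF = 25 - 9 = 16

16


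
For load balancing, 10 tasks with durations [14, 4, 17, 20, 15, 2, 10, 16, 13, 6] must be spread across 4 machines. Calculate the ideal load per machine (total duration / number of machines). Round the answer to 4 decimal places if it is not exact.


Total processing time = 14 + 4 + 17 + 20 + 15 + 2 + 10 + 16 + 13 + 6 = 117
Number of machines = 4
Ideal balanced load = 117 / 4 = 29.25

29.25


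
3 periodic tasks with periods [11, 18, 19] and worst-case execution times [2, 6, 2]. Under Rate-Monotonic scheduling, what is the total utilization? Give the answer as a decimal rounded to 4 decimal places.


Compute individual utilizations (exact fractions):
  Task 1: C/T = 2/11 (approx. 0.1818)
  Task 2: C/T = 6/18 = 1/3 (approx. 0.3333)
  Task 3: C/T = 2/19 (approx. 0.1053)
Total utilization U = 2/11 + 1/3 + 2/19 = 389/627
Rounded to 4 decimal places: U = 0.6204
RM (Liu & Layland) bound for 3 tasks = 0.779763; compare with U = 389/627 (approx. 0.620415)
U <= bound, so schedulable by RM sufficient condition.

0.6204


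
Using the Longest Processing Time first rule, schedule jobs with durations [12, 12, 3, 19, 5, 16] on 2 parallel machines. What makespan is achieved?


Sort jobs in decreasing order (LPT): [19, 16, 12, 12, 5, 3]
Assign each job to the least loaded machine:
  Machine 1: jobs [19, 12, 3], load = 34
  Machine 2: jobs [16, 12, 5], load = 33
Makespan = max load = 34

34


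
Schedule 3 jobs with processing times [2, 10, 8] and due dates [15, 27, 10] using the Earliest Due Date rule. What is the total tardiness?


Sort by due date (EDD order): [(8, 10), (2, 15), (10, 27)]
Compute completion times and tardiness:
  Job 1: p=8, d=10, C=8, tardiness=max(0,8-10)=0
  Job 2: p=2, d=15, C=10, tardiness=max(0,10-15)=0
  Job 3: p=10, d=27, C=20, tardiness=max(0,20-27)=0
Total tardiness = 0

0


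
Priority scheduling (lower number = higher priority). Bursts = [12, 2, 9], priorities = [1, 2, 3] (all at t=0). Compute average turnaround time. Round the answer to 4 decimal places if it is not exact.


Sort by priority (ascending = highest first):
Order: [(1, 12), (2, 2), (3, 9)]
Completion times:
  Priority 1, burst=12, C=12
  Priority 2, burst=2, C=14
  Priority 3, burst=9, C=23
Average turnaround = 49/3 = 16.3333

16.3333


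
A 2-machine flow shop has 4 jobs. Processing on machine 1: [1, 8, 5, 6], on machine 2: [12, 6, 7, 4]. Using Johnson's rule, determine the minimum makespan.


Apply Johnson's rule:
  Group 1 (a <= b): [(1, 1, 12), (3, 5, 7)]
  Group 2 (a > b): [(2, 8, 6), (4, 6, 4)]
Optimal job order: [1, 3, 2, 4]
Schedule:
  Job 1: M1 done at 1, M2 done at 13
  Job 3: M1 done at 6, M2 done at 20
  Job 2: M1 done at 14, M2 done at 26
  Job 4: M1 done at 20, M2 done at 30
Makespan = 30

30


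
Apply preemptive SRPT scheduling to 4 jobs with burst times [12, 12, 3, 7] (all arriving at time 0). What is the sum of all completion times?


Since all jobs arrive at t=0, SRPT equals SPT ordering.
SPT order: [3, 7, 12, 12]
Completion times:
  Job 1: p=3, C=3
  Job 2: p=7, C=10
  Job 3: p=12, C=22
  Job 4: p=12, C=34
Total completion time = 3 + 10 + 22 + 34 = 69

69


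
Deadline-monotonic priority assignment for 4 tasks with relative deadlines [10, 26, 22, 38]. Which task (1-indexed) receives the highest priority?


Sort tasks by relative deadline (ascending):
  Task 1: deadline = 10
  Task 3: deadline = 22
  Task 2: deadline = 26
  Task 4: deadline = 38
Priority order (highest first): [1, 3, 2, 4]
Highest priority task = 1

1


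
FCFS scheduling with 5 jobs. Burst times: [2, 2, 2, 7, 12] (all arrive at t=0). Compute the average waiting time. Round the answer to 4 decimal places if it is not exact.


FCFS order (as given): [2, 2, 2, 7, 12]
Waiting times:
  Job 1: wait = 0
  Job 2: wait = 2
  Job 3: wait = 4
  Job 4: wait = 6
  Job 5: wait = 13
Sum of waiting times = 25
Average waiting time = 25/5 = 5.0

5.0


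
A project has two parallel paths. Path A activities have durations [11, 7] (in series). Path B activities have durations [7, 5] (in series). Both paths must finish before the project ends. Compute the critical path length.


Path A total = 11 + 7 = 18
Path B total = 7 + 5 = 12
Critical path = longest path = max(18, 12) = 18

18


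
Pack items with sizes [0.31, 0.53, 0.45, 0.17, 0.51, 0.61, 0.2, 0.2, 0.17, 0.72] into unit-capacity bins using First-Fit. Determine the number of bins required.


Place items sequentially using First-Fit:
  Item 0.31 -> new Bin 1
  Item 0.53 -> Bin 1 (now 0.84)
  Item 0.45 -> new Bin 2
  Item 0.17 -> Bin 2 (now 0.62)
  Item 0.51 -> new Bin 3
  Item 0.61 -> new Bin 4
  Item 0.2 -> Bin 2 (now 0.82)
  Item 0.2 -> Bin 3 (now 0.71)
  Item 0.17 -> Bin 2 (now 0.99)
  Item 0.72 -> new Bin 5
Total bins used = 5

5


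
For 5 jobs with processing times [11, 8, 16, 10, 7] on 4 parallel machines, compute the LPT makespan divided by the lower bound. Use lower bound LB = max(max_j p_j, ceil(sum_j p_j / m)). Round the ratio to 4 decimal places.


LPT order: [16, 11, 10, 8, 7]
Machine loads after assignment: [16, 11, 10, 15]
LPT makespan = 16
Lower bound = max(max_job, ceil(total/4)) = max(16, 13) = 16
Ratio = 16 / 16 = 1.0

1.0


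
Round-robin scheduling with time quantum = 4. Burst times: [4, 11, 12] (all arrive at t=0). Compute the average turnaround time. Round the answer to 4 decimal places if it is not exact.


Time quantum = 4
Execution trace:
  J1 runs 4 units, time = 4
  J2 runs 4 units, time = 8
  J3 runs 4 units, time = 12
  J2 runs 4 units, time = 16
  J3 runs 4 units, time = 20
  J2 runs 3 units, time = 23
  J3 runs 4 units, time = 27
Finish times: [4, 23, 27]
Average turnaround = 54/3 = 18.0

18.0


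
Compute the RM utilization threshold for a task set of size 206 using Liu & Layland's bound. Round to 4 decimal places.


Compute 2^(1/206) = 1.0033704594
Subtract 1: 1.0033704594 - 1 = 0.0033704594
Multiply by n: 206 * 0.0033704594 = 0.6943146364
Round to 4 dp: 0.6943

0.6943


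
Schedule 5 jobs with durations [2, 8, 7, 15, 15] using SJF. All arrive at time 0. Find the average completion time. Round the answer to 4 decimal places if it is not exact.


SJF order (ascending): [2, 7, 8, 15, 15]
Completion times:
  Job 1: burst=2, C=2
  Job 2: burst=7, C=9
  Job 3: burst=8, C=17
  Job 4: burst=15, C=32
  Job 5: burst=15, C=47
Average completion = 107/5 = 21.4

21.4


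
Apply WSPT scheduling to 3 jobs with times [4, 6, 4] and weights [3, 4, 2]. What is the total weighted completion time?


Compute p/w ratios and sort ascending (WSPT): [(4, 3), (6, 4), (4, 2)]
Compute weighted completion times:
  Job (p=4,w=3): C=4, w*C=3*4=12
  Job (p=6,w=4): C=10, w*C=4*10=40
  Job (p=4,w=2): C=14, w*C=2*14=28
Total weighted completion time = 80

80


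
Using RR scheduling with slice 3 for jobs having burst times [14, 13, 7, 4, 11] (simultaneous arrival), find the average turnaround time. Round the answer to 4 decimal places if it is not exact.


Time quantum = 3
Execution trace:
  J1 runs 3 units, time = 3
  J2 runs 3 units, time = 6
  J3 runs 3 units, time = 9
  J4 runs 3 units, time = 12
  J5 runs 3 units, time = 15
  J1 runs 3 units, time = 18
  J2 runs 3 units, time = 21
  J3 runs 3 units, time = 24
  J4 runs 1 units, time = 25
  J5 runs 3 units, time = 28
  J1 runs 3 units, time = 31
  J2 runs 3 units, time = 34
  J3 runs 1 units, time = 35
  J5 runs 3 units, time = 38
  J1 runs 3 units, time = 41
  J2 runs 3 units, time = 44
  J5 runs 2 units, time = 46
  J1 runs 2 units, time = 48
  J2 runs 1 units, time = 49
Finish times: [48, 49, 35, 25, 46]
Average turnaround = 203/5 = 40.6

40.6


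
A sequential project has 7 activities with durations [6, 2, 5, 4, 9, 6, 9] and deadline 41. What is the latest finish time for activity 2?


LF(activity 2) = deadline - sum of successor durations
Successors: activities 3 through 7 with durations [5, 4, 9, 6, 9]
Sum of successor durations = 33
LF = 41 - 33 = 8

8


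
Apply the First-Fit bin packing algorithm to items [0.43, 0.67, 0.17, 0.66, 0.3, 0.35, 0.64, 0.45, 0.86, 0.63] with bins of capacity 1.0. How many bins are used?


Place items sequentially using First-Fit:
  Item 0.43 -> new Bin 1
  Item 0.67 -> new Bin 2
  Item 0.17 -> Bin 1 (now 0.6)
  Item 0.66 -> new Bin 3
  Item 0.3 -> Bin 1 (now 0.9)
  Item 0.35 -> new Bin 4
  Item 0.64 -> Bin 4 (now 0.99)
  Item 0.45 -> new Bin 5
  Item 0.86 -> new Bin 6
  Item 0.63 -> new Bin 7
Total bins used = 7

7


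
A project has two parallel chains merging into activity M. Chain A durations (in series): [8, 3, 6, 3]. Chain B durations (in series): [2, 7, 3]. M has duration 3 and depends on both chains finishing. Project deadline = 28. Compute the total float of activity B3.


Forward pass: ES(B3) = sum of predecessors on chain B = 9
EF = ES + duration = 9 + 3 = 12
Backward pass: LF(M) = deadline = 28; LS(M) = 28 - 3 = 25
LF(B3) = LS(M) - sum(successors on chain B) = 25 - 0 = 25
LS = LF - duration = 25 - 3 = 22
Total float = LS - ES = 22 - 9 = 13

13


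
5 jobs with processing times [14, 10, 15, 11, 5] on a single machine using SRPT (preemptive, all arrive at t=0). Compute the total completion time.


Since all jobs arrive at t=0, SRPT equals SPT ordering.
SPT order: [5, 10, 11, 14, 15]
Completion times:
  Job 1: p=5, C=5
  Job 2: p=10, C=15
  Job 3: p=11, C=26
  Job 4: p=14, C=40
  Job 5: p=15, C=55
Total completion time = 5 + 15 + 26 + 40 + 55 = 141

141


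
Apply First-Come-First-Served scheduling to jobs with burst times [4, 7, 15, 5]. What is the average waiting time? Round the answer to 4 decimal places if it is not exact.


FCFS order (as given): [4, 7, 15, 5]
Waiting times:
  Job 1: wait = 0
  Job 2: wait = 4
  Job 3: wait = 11
  Job 4: wait = 26
Sum of waiting times = 41
Average waiting time = 41/4 = 10.25

10.25


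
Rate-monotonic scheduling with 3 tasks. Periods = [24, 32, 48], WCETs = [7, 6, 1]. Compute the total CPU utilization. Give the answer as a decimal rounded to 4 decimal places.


Compute individual utilizations (exact fractions):
  Task 1: C/T = 7/24 (approx. 0.2917)
  Task 2: C/T = 6/32 = 3/16 (approx. 0.1875)
  Task 3: C/T = 1/48 (approx. 0.0208)
Total utilization U = 7/24 + 3/16 + 1/48 = 1/2
Rounded to 4 decimal places: U = 0.5000
RM (Liu & Layland) bound for 3 tasks = 0.779763; compare with U = 1/2 (approx. 0.500000)
U <= bound, so schedulable by RM sufficient condition.

0.5000


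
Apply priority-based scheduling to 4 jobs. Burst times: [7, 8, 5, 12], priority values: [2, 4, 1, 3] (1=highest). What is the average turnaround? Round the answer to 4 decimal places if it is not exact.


Sort by priority (ascending = highest first):
Order: [(1, 5), (2, 7), (3, 12), (4, 8)]
Completion times:
  Priority 1, burst=5, C=5
  Priority 2, burst=7, C=12
  Priority 3, burst=12, C=24
  Priority 4, burst=8, C=32
Average turnaround = 73/4 = 18.25

18.25


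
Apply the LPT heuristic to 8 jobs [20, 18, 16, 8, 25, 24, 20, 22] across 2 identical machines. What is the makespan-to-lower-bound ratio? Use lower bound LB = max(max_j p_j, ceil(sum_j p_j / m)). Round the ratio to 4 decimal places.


LPT order: [25, 24, 22, 20, 20, 18, 16, 8]
Machine loads after assignment: [73, 80]
LPT makespan = 80
Lower bound = max(max_job, ceil(total/2)) = max(25, 77) = 77
Ratio = 80 / 77 = 1.039

1.039


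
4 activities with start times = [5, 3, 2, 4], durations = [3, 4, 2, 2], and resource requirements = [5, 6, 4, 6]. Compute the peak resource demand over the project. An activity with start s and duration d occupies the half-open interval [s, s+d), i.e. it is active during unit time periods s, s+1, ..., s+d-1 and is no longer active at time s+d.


Each activity i is active on [start_i, start_i + duration_i).
Compute total resource usage per time slot:
  t=0: active resources = [], total = 0
  t=1: active resources = [], total = 0
  t=2: active resources = [4], total = 4
  t=3: active resources = [6, 4], total = 10
  t=4: active resources = [6, 6], total = 12
  t=5: active resources = [5, 6, 6], total = 17
  t=6: active resources = [5, 6], total = 11
  t=7: active resources = [5], total = 5
Peak resource demand = 17

17


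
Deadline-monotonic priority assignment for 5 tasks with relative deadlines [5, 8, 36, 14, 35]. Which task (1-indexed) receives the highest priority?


Sort tasks by relative deadline (ascending):
  Task 1: deadline = 5
  Task 2: deadline = 8
  Task 4: deadline = 14
  Task 5: deadline = 35
  Task 3: deadline = 36
Priority order (highest first): [1, 2, 4, 5, 3]
Highest priority task = 1

1


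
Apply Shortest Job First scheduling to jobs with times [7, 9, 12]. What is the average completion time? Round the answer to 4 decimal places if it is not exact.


SJF order (ascending): [7, 9, 12]
Completion times:
  Job 1: burst=7, C=7
  Job 2: burst=9, C=16
  Job 3: burst=12, C=28
Average completion = 51/3 = 17.0

17.0


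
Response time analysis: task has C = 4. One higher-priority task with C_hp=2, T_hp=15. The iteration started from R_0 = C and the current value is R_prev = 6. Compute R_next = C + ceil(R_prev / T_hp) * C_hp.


R_next = C + ceil(R_prev / T_hp) * C_hp
ceil(6 / 15) = ceil(0.4) = 1
Interference = 1 * 2 = 2
R_next = 4 + 2 = 6
R_next = R_prev, so the iteration has converged (response time = 6).

6


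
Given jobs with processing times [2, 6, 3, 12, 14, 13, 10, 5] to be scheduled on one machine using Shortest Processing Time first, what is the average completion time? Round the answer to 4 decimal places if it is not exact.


Sort jobs by processing time (SPT order): [2, 3, 5, 6, 10, 12, 13, 14]
Compute completion times sequentially:
  Job 1: processing = 2, completes at 2
  Job 2: processing = 3, completes at 5
  Job 3: processing = 5, completes at 10
  Job 4: processing = 6, completes at 16
  Job 5: processing = 10, completes at 26
  Job 6: processing = 12, completes at 38
  Job 7: processing = 13, completes at 51
  Job 8: processing = 14, completes at 65
Sum of completion times = 213
Average completion time = 213/8 = 26.625

26.625


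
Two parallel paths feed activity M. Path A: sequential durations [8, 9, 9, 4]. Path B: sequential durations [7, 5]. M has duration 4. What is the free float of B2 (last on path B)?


ES(B2) = sum of predecessors on chain B = 7
EF(B2) = ES + duration = 7 + 5 = 12
Successor of B2 is M. ES(M) = max(sum(A), sum(B)) = max(30, 12) = 30
Free float = ES(successor) - EF(current) = 30 - 12 = 18

18


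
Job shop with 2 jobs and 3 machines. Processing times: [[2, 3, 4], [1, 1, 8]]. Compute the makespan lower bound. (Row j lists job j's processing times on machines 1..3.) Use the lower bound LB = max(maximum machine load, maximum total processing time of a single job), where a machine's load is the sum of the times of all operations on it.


Machine loads:
  Machine 1: 2 + 1 = 3
  Machine 2: 3 + 1 = 4
  Machine 3: 4 + 8 = 12
Max machine load = 12
Job totals:
  Job 1: 9
  Job 2: 10
Max job total = 10
Lower bound = max(12, 10) = 12

12


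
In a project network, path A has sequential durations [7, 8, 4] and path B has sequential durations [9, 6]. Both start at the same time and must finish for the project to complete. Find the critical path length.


Path A total = 7 + 8 + 4 = 19
Path B total = 9 + 6 = 15
Critical path = longest path = max(19, 15) = 19

19


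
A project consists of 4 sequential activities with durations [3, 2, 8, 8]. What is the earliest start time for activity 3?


Activity 3 starts after activities 1 through 2 complete.
Predecessor durations: [3, 2]
ES = 3 + 2 = 5

5


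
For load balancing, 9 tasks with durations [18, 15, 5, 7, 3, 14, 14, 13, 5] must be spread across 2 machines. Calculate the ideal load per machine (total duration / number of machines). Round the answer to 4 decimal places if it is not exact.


Total processing time = 18 + 15 + 5 + 7 + 3 + 14 + 14 + 13 + 5 = 94
Number of machines = 2
Ideal balanced load = 94 / 2 = 47.0

47.0


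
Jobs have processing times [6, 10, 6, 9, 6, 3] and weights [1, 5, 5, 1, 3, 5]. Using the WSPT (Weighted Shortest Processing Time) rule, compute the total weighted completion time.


Compute p/w ratios and sort ascending (WSPT): [(3, 5), (6, 5), (10, 5), (6, 3), (6, 1), (9, 1)]
Compute weighted completion times:
  Job (p=3,w=5): C=3, w*C=5*3=15
  Job (p=6,w=5): C=9, w*C=5*9=45
  Job (p=10,w=5): C=19, w*C=5*19=95
  Job (p=6,w=3): C=25, w*C=3*25=75
  Job (p=6,w=1): C=31, w*C=1*31=31
  Job (p=9,w=1): C=40, w*C=1*40=40
Total weighted completion time = 301

301


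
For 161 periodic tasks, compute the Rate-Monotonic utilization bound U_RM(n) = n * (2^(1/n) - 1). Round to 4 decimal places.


Compute 2^(1/161) = 1.0043145429
Subtract 1: 1.0043145429 - 1 = 0.0043145429
Multiply by n: 161 * 0.0043145429 = 0.6946414069
Round to 4 dp: 0.6946

0.6946


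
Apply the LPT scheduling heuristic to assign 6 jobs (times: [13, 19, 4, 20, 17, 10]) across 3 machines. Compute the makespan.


Sort jobs in decreasing order (LPT): [20, 19, 17, 13, 10, 4]
Assign each job to the least loaded machine:
  Machine 1: jobs [20, 4], load = 24
  Machine 2: jobs [19, 10], load = 29
  Machine 3: jobs [17, 13], load = 30
Makespan = max load = 30

30


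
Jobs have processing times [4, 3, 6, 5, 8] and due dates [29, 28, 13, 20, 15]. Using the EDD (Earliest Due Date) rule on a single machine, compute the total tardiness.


Sort by due date (EDD order): [(6, 13), (8, 15), (5, 20), (3, 28), (4, 29)]
Compute completion times and tardiness:
  Job 1: p=6, d=13, C=6, tardiness=max(0,6-13)=0
  Job 2: p=8, d=15, C=14, tardiness=max(0,14-15)=0
  Job 3: p=5, d=20, C=19, tardiness=max(0,19-20)=0
  Job 4: p=3, d=28, C=22, tardiness=max(0,22-28)=0
  Job 5: p=4, d=29, C=26, tardiness=max(0,26-29)=0
Total tardiness = 0

0


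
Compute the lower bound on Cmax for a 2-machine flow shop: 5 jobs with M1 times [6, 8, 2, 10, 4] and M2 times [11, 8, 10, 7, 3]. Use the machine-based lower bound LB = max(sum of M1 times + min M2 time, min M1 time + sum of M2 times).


LB1 = sum(M1 times) + min(M2 times) = 30 + 3 = 33
LB2 = min(M1 times) + sum(M2 times) = 2 + 39 = 41
Lower bound = max(LB1, LB2) = max(33, 41) = 41

41


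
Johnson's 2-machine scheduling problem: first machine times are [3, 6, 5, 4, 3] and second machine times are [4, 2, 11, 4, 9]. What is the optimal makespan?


Apply Johnson's rule:
  Group 1 (a <= b): [(1, 3, 4), (5, 3, 9), (4, 4, 4), (3, 5, 11)]
  Group 2 (a > b): [(2, 6, 2)]
Optimal job order: [1, 5, 4, 3, 2]
Schedule:
  Job 1: M1 done at 3, M2 done at 7
  Job 5: M1 done at 6, M2 done at 16
  Job 4: M1 done at 10, M2 done at 20
  Job 3: M1 done at 15, M2 done at 31
  Job 2: M1 done at 21, M2 done at 33
Makespan = 33

33


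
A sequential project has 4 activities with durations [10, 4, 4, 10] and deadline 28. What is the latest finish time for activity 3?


LF(activity 3) = deadline - sum of successor durations
Successors: activities 4 through 4 with durations [10]
Sum of successor durations = 10
LF = 28 - 10 = 18

18


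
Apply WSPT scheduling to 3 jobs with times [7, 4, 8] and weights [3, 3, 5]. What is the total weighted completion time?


Compute p/w ratios and sort ascending (WSPT): [(4, 3), (8, 5), (7, 3)]
Compute weighted completion times:
  Job (p=4,w=3): C=4, w*C=3*4=12
  Job (p=8,w=5): C=12, w*C=5*12=60
  Job (p=7,w=3): C=19, w*C=3*19=57
Total weighted completion time = 129

129


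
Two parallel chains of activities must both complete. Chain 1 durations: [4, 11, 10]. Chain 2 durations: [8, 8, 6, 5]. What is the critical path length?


Path A total = 4 + 11 + 10 = 25
Path B total = 8 + 8 + 6 + 5 = 27
Critical path = longest path = max(25, 27) = 27

27


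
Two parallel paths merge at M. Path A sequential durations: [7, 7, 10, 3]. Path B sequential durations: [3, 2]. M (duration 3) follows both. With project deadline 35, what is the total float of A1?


Forward pass: ES(A1) = sum of predecessors on chain A = 0
EF = ES + duration = 0 + 7 = 7
Backward pass: LF(M) = deadline = 35; LS(M) = 35 - 3 = 32
LF(A1) = LS(M) - sum(successors on chain A) = 32 - 20 = 12
LS = LF - duration = 12 - 7 = 5
Total float = LS - ES = 5 - 0 = 5

5


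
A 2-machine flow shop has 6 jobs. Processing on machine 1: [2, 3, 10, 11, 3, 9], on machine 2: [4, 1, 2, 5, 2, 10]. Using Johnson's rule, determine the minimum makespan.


Apply Johnson's rule:
  Group 1 (a <= b): [(1, 2, 4), (6, 9, 10)]
  Group 2 (a > b): [(4, 11, 5), (3, 10, 2), (5, 3, 2), (2, 3, 1)]
Optimal job order: [1, 6, 4, 3, 5, 2]
Schedule:
  Job 1: M1 done at 2, M2 done at 6
  Job 6: M1 done at 11, M2 done at 21
  Job 4: M1 done at 22, M2 done at 27
  Job 3: M1 done at 32, M2 done at 34
  Job 5: M1 done at 35, M2 done at 37
  Job 2: M1 done at 38, M2 done at 39
Makespan = 39

39


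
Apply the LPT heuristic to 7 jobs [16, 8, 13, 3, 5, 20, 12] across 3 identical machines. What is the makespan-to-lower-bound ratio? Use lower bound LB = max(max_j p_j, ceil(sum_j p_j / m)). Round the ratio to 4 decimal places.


LPT order: [20, 16, 13, 12, 8, 5, 3]
Machine loads after assignment: [25, 27, 25]
LPT makespan = 27
Lower bound = max(max_job, ceil(total/3)) = max(20, 26) = 26
Ratio = 27 / 26 = 1.0385

1.0385


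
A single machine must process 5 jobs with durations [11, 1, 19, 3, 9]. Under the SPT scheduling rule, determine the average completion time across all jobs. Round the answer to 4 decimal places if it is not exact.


Sort jobs by processing time (SPT order): [1, 3, 9, 11, 19]
Compute completion times sequentially:
  Job 1: processing = 1, completes at 1
  Job 2: processing = 3, completes at 4
  Job 3: processing = 9, completes at 13
  Job 4: processing = 11, completes at 24
  Job 5: processing = 19, completes at 43
Sum of completion times = 85
Average completion time = 85/5 = 17.0

17.0


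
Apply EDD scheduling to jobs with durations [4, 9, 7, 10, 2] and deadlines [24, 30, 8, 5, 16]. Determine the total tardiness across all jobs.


Sort by due date (EDD order): [(10, 5), (7, 8), (2, 16), (4, 24), (9, 30)]
Compute completion times and tardiness:
  Job 1: p=10, d=5, C=10, tardiness=max(0,10-5)=5
  Job 2: p=7, d=8, C=17, tardiness=max(0,17-8)=9
  Job 3: p=2, d=16, C=19, tardiness=max(0,19-16)=3
  Job 4: p=4, d=24, C=23, tardiness=max(0,23-24)=0
  Job 5: p=9, d=30, C=32, tardiness=max(0,32-30)=2
Total tardiness = 19

19


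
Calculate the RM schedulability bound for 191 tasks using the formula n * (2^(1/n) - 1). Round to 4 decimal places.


Compute 2^(1/191) = 1.0036356358
Subtract 1: 1.0036356358 - 1 = 0.0036356358
Multiply by n: 191 * 0.0036356358 = 0.6944064378
Round to 4 dp: 0.6944

0.6944


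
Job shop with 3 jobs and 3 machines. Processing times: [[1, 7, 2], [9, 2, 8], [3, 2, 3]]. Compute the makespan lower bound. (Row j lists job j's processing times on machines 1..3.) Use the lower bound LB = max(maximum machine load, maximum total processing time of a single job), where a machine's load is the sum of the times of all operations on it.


Machine loads:
  Machine 1: 1 + 9 + 3 = 13
  Machine 2: 7 + 2 + 2 = 11
  Machine 3: 2 + 8 + 3 = 13
Max machine load = 13
Job totals:
  Job 1: 10
  Job 2: 19
  Job 3: 8
Max job total = 19
Lower bound = max(13, 19) = 19

19


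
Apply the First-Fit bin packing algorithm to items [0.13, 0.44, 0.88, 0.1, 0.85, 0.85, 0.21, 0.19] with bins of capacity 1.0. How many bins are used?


Place items sequentially using First-Fit:
  Item 0.13 -> new Bin 1
  Item 0.44 -> Bin 1 (now 0.57)
  Item 0.88 -> new Bin 2
  Item 0.1 -> Bin 1 (now 0.67)
  Item 0.85 -> new Bin 3
  Item 0.85 -> new Bin 4
  Item 0.21 -> Bin 1 (now 0.88)
  Item 0.19 -> new Bin 5
Total bins used = 5

5


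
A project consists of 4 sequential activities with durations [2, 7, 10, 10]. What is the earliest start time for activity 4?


Activity 4 starts after activities 1 through 3 complete.
Predecessor durations: [2, 7, 10]
ES = 2 + 7 + 10 = 19

19


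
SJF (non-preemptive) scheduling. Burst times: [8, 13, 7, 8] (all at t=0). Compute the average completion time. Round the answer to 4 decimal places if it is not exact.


SJF order (ascending): [7, 8, 8, 13]
Completion times:
  Job 1: burst=7, C=7
  Job 2: burst=8, C=15
  Job 3: burst=8, C=23
  Job 4: burst=13, C=36
Average completion = 81/4 = 20.25

20.25


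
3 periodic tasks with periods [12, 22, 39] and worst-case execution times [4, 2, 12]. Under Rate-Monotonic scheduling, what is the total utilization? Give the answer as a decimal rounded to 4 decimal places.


Compute individual utilizations (exact fractions):
  Task 1: C/T = 4/12 = 1/3 (approx. 0.3333)
  Task 2: C/T = 2/22 = 1/11 (approx. 0.0909)
  Task 3: C/T = 12/39 = 4/13 (approx. 0.3077)
Total utilization U = 1/3 + 1/11 + 4/13 = 314/429
Rounded to 4 decimal places: U = 0.7319
RM (Liu & Layland) bound for 3 tasks = 0.779763; compare with U = 314/429 (approx. 0.731935)
U <= bound, so schedulable by RM sufficient condition.

0.7319


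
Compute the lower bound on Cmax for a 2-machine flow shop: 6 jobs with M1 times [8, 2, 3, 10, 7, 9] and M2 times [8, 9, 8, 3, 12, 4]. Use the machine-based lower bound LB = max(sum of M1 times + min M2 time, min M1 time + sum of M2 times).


LB1 = sum(M1 times) + min(M2 times) = 39 + 3 = 42
LB2 = min(M1 times) + sum(M2 times) = 2 + 44 = 46
Lower bound = max(LB1, LB2) = max(42, 46) = 46

46


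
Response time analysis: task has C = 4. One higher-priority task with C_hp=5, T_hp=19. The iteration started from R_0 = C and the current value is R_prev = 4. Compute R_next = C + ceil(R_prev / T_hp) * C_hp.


R_next = C + ceil(R_prev / T_hp) * C_hp
ceil(4 / 19) = ceil(0.2105) = 1
Interference = 1 * 5 = 5
R_next = 4 + 5 = 9

9


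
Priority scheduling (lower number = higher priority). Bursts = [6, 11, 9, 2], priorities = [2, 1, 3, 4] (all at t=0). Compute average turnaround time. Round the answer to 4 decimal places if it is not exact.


Sort by priority (ascending = highest first):
Order: [(1, 11), (2, 6), (3, 9), (4, 2)]
Completion times:
  Priority 1, burst=11, C=11
  Priority 2, burst=6, C=17
  Priority 3, burst=9, C=26
  Priority 4, burst=2, C=28
Average turnaround = 82/4 = 20.5

20.5


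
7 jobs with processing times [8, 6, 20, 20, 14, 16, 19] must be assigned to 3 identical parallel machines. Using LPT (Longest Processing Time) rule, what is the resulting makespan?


Sort jobs in decreasing order (LPT): [20, 20, 19, 16, 14, 8, 6]
Assign each job to the least loaded machine:
  Machine 1: jobs [20, 14], load = 34
  Machine 2: jobs [20, 8, 6], load = 34
  Machine 3: jobs [19, 16], load = 35
Makespan = max load = 35

35


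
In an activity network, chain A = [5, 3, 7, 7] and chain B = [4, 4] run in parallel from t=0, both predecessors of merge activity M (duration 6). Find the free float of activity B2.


ES(B2) = sum of predecessors on chain B = 4
EF(B2) = ES + duration = 4 + 4 = 8
Successor of B2 is M. ES(M) = max(sum(A), sum(B)) = max(22, 8) = 22
Free float = ES(successor) - EF(current) = 22 - 8 = 14

14


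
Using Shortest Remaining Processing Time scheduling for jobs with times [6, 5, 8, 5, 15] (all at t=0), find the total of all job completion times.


Since all jobs arrive at t=0, SRPT equals SPT ordering.
SPT order: [5, 5, 6, 8, 15]
Completion times:
  Job 1: p=5, C=5
  Job 2: p=5, C=10
  Job 3: p=6, C=16
  Job 4: p=8, C=24
  Job 5: p=15, C=39
Total completion time = 5 + 10 + 16 + 24 + 39 = 94

94


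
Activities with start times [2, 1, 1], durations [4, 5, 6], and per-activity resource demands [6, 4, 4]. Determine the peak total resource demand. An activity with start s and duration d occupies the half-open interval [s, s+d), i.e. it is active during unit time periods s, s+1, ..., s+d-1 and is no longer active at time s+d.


Each activity i is active on [start_i, start_i + duration_i).
Compute total resource usage per time slot:
  t=0: active resources = [], total = 0
  t=1: active resources = [4, 4], total = 8
  t=2: active resources = [6, 4, 4], total = 14
  t=3: active resources = [6, 4, 4], total = 14
  t=4: active resources = [6, 4, 4], total = 14
  t=5: active resources = [6, 4, 4], total = 14
  t=6: active resources = [4], total = 4
Peak resource demand = 14

14


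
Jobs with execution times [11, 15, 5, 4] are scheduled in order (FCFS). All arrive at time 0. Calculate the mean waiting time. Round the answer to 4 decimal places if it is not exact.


FCFS order (as given): [11, 15, 5, 4]
Waiting times:
  Job 1: wait = 0
  Job 2: wait = 11
  Job 3: wait = 26
  Job 4: wait = 31
Sum of waiting times = 68
Average waiting time = 68/4 = 17.0

17.0


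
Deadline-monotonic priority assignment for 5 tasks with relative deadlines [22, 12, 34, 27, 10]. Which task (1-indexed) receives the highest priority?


Sort tasks by relative deadline (ascending):
  Task 5: deadline = 10
  Task 2: deadline = 12
  Task 1: deadline = 22
  Task 4: deadline = 27
  Task 3: deadline = 34
Priority order (highest first): [5, 2, 1, 4, 3]
Highest priority task = 5

5


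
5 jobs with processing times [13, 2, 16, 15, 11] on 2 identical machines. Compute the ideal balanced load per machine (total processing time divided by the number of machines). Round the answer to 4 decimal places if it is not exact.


Total processing time = 13 + 2 + 16 + 15 + 11 = 57
Number of machines = 2
Ideal balanced load = 57 / 2 = 28.5

28.5


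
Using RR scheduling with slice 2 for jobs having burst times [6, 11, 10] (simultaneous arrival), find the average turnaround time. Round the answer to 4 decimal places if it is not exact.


Time quantum = 2
Execution trace:
  J1 runs 2 units, time = 2
  J2 runs 2 units, time = 4
  J3 runs 2 units, time = 6
  J1 runs 2 units, time = 8
  J2 runs 2 units, time = 10
  J3 runs 2 units, time = 12
  J1 runs 2 units, time = 14
  J2 runs 2 units, time = 16
  J3 runs 2 units, time = 18
  J2 runs 2 units, time = 20
  J3 runs 2 units, time = 22
  J2 runs 2 units, time = 24
  J3 runs 2 units, time = 26
  J2 runs 1 units, time = 27
Finish times: [14, 27, 26]
Average turnaround = 67/3 = 22.3333

22.3333


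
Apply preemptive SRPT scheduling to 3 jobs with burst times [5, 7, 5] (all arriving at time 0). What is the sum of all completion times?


Since all jobs arrive at t=0, SRPT equals SPT ordering.
SPT order: [5, 5, 7]
Completion times:
  Job 1: p=5, C=5
  Job 2: p=5, C=10
  Job 3: p=7, C=17
Total completion time = 5 + 10 + 17 = 32

32


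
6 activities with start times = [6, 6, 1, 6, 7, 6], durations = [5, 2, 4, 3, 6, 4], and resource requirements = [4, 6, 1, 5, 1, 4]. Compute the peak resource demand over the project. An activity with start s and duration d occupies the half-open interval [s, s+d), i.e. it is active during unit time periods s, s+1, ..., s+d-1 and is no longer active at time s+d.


Each activity i is active on [start_i, start_i + duration_i).
Compute total resource usage per time slot:
  t=0: active resources = [], total = 0
  t=1: active resources = [1], total = 1
  t=2: active resources = [1], total = 1
  t=3: active resources = [1], total = 1
  t=4: active resources = [1], total = 1
  t=5: active resources = [], total = 0
  t=6: active resources = [4, 6, 5, 4], total = 19
  t=7: active resources = [4, 6, 5, 1, 4], total = 20
  t=8: active resources = [4, 5, 1, 4], total = 14
  t=9: active resources = [4, 1, 4], total = 9
  t=10: active resources = [4, 1], total = 5
  t=11: active resources = [1], total = 1
  t=12: active resources = [1], total = 1
Peak resource demand = 20

20


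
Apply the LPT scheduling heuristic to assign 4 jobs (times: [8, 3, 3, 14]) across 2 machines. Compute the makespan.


Sort jobs in decreasing order (LPT): [14, 8, 3, 3]
Assign each job to the least loaded machine:
  Machine 1: jobs [14], load = 14
  Machine 2: jobs [8, 3, 3], load = 14
Makespan = max load = 14

14


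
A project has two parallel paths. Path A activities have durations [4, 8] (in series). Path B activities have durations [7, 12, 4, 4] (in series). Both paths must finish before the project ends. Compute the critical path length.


Path A total = 4 + 8 = 12
Path B total = 7 + 12 + 4 + 4 = 27
Critical path = longest path = max(12, 27) = 27

27


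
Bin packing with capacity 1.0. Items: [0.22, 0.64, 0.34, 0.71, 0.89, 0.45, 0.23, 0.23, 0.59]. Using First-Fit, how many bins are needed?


Place items sequentially using First-Fit:
  Item 0.22 -> new Bin 1
  Item 0.64 -> Bin 1 (now 0.86)
  Item 0.34 -> new Bin 2
  Item 0.71 -> new Bin 3
  Item 0.89 -> new Bin 4
  Item 0.45 -> Bin 2 (now 0.79)
  Item 0.23 -> Bin 3 (now 0.94)
  Item 0.23 -> new Bin 5
  Item 0.59 -> Bin 5 (now 0.82)
Total bins used = 5

5


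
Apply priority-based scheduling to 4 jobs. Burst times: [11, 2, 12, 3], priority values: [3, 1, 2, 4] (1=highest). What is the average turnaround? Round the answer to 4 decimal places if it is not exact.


Sort by priority (ascending = highest first):
Order: [(1, 2), (2, 12), (3, 11), (4, 3)]
Completion times:
  Priority 1, burst=2, C=2
  Priority 2, burst=12, C=14
  Priority 3, burst=11, C=25
  Priority 4, burst=3, C=28
Average turnaround = 69/4 = 17.25

17.25


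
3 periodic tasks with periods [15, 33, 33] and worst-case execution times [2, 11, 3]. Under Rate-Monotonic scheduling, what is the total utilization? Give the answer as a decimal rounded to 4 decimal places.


Compute individual utilizations (exact fractions):
  Task 1: C/T = 2/15 (approx. 0.1333)
  Task 2: C/T = 11/33 = 1/3 (approx. 0.3333)
  Task 3: C/T = 3/33 = 1/11 (approx. 0.0909)
Total utilization U = 2/15 + 1/3 + 1/11 = 92/165
Rounded to 4 decimal places: U = 0.5576
RM (Liu & Layland) bound for 3 tasks = 0.779763; compare with U = 92/165 (approx. 0.557576)
U <= bound, so schedulable by RM sufficient condition.

0.5576


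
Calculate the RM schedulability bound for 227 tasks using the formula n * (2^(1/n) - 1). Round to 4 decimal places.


Compute 2^(1/227) = 1.0030581785
Subtract 1: 1.0030581785 - 1 = 0.0030581785
Multiply by n: 227 * 0.0030581785 = 0.6942065195
Round to 4 dp: 0.6942

0.6942


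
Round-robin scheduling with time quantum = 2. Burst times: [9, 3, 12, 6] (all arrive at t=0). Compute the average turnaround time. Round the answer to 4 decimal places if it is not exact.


Time quantum = 2
Execution trace:
  J1 runs 2 units, time = 2
  J2 runs 2 units, time = 4
  J3 runs 2 units, time = 6
  J4 runs 2 units, time = 8
  J1 runs 2 units, time = 10
  J2 runs 1 units, time = 11
  J3 runs 2 units, time = 13
  J4 runs 2 units, time = 15
  J1 runs 2 units, time = 17
  J3 runs 2 units, time = 19
  J4 runs 2 units, time = 21
  J1 runs 2 units, time = 23
  J3 runs 2 units, time = 25
  J1 runs 1 units, time = 26
  J3 runs 2 units, time = 28
  J3 runs 2 units, time = 30
Finish times: [26, 11, 30, 21]
Average turnaround = 88/4 = 22.0

22.0


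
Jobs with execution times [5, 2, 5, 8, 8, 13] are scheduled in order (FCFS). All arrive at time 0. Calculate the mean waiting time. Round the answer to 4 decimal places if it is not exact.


FCFS order (as given): [5, 2, 5, 8, 8, 13]
Waiting times:
  Job 1: wait = 0
  Job 2: wait = 5
  Job 3: wait = 7
  Job 4: wait = 12
  Job 5: wait = 20
  Job 6: wait = 28
Sum of waiting times = 72
Average waiting time = 72/6 = 12.0

12.0


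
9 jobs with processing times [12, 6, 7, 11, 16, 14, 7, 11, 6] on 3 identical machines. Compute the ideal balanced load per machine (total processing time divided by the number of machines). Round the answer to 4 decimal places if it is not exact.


Total processing time = 12 + 6 + 7 + 11 + 16 + 14 + 7 + 11 + 6 = 90
Number of machines = 3
Ideal balanced load = 90 / 3 = 30.0

30.0


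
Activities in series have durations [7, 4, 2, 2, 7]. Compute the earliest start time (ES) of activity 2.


Activity 2 starts after activities 1 through 1 complete.
Predecessor durations: [7]
ES = 7 = 7

7


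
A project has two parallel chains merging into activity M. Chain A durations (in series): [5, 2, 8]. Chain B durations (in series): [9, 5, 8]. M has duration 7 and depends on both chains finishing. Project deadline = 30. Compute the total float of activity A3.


Forward pass: ES(A3) = sum of predecessors on chain A = 7
EF = ES + duration = 7 + 8 = 15
Backward pass: LF(M) = deadline = 30; LS(M) = 30 - 7 = 23
LF(A3) = LS(M) - sum(successors on chain A) = 23 - 0 = 23
LS = LF - duration = 23 - 8 = 15
Total float = LS - ES = 15 - 7 = 8

8
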